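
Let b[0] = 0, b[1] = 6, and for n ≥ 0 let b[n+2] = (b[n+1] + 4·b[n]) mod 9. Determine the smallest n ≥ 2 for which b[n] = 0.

4

Computing terms: b[0] = 0; b[1] = 6; b[2] = 6; b[3] = 3; b[4] = 0; b[5] = 3; b[6] = 3; b[7] = 6; b[8] = 0; b[9] = 6.
The sequence repeats with period 8.
The value 0 first appears (with n ≥ 2) at b[4].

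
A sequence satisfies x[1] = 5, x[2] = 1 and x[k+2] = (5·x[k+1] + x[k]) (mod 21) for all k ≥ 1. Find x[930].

Computing terms: x[1] = 5, x[2] = 1, x[3] = 10, x[4] = 9, x[5] = 13, x[6] = 11, x[7] = 5, x[8] = 15, x[9] = 17, x[10] = 16, x[11] = 13, x[12] = 18, x[13] = 19, x[14] = 8, x[15] = 17, x[16] = 9, x[17] = 20, x[18] = 4, x[19] = 19, x[20] = 15, x[21] = 10, x[22] = 2, x[23] = 20, x[24] = 18, x[25] = 5, x[26] = 1.
Since (x[25], x[26]) = (x[1], x[2]) = (5, 1) (two consecutive terms determine the rest), the sequence is periodic with period 24.
So x[930] = x[1 + ((930-1) mod 24)] = x[18] = 4.

4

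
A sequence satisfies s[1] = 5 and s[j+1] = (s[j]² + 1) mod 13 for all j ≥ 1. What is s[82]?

0

s[1] = 5, s[2] = 0, s[3] = 1, s[4] = 2, s[5] = 5.
The sequence repeats with period 4.
(82 - 1) mod 4 = 1, so s[82] = s[2] = 0.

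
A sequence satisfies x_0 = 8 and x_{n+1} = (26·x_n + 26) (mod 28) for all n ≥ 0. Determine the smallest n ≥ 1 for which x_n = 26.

4

x_0 = 8, x_1 = 10, x_2 = 6, x_3 = 14, x_4 = 26, x_5 = 2, x_6 = 22, x_7 = 10.
Since x_7 = x_1 = 10, the sequence is eventually periodic: after a pre-period of length 1 it cycles with period 6.
The value 26 first appears (with n ≥ 1) at x_4.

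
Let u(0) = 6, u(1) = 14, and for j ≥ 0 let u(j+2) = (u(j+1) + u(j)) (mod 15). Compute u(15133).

1

We have u(0) = 6, u(1) = 14, u(2) = 5, u(3) = 4, u(4) = 9, u(5) = 13, u(6) = 7, u(7) = 5, u(8) = 12, u(9) = 2, u(10) = 14, u(11) = 1, u(12) = 0, u(13) = 1, u(14) = 1, u(15) = 2, u(16) = 3, u(17) = 5, u(18) = 8, u(19) = 13, u(20) = 6, u(21) = 4, u(22) = 10, u(23) = 14, u(24) = 9, u(25) = 8, u(26) = 2, u(27) = 10, u(28) = 12, u(29) = 7, u(30) = 4, u(31) = 11, u(32) = 0, u(33) = 11, u(34) = 11, u(35) = 7, u(36) = 3, u(37) = 10, u(38) = 13, u(39) = 8, u(40) = 6, u(41) = 14.
The sequence repeats with period 40.
So u(15133) = u(0 + ((15133-0) mod 40)) = u(13) = 1.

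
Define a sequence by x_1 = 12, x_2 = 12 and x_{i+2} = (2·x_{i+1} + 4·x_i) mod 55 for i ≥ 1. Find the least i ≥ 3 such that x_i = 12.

5

Listing terms: x_1 = 12, x_2 = 12, x_3 = 17, x_4 = 27, x_5 = 12, x_6 = 22, x_7 = 37, x_8 = 52, x_9 = 32, x_{10} = 52, x_{11} = 12, x_{12} = 12.
Since (x_{11}, x_{12}) = (x_1, x_2) = (12, 12) (two consecutive terms determine the rest), the sequence is periodic with period 10.
The value 12 first appears (with i ≥ 3) at x_5.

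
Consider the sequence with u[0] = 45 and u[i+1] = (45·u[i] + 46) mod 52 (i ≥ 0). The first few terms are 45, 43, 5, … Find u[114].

25

Computing terms: u[0] = 45,  u[1] = 43,  u[2] = 5,  u[3] = 11,  u[4] = 21,  u[5] = 3,  u[6] = 25,  u[7] = 27,  u[8] = 13,  u[9] = 7,  u[10] = 49,  u[11] = 15,  u[12] = 45.
Since u[12] = u[0] = 45, the sequence is periodic with period 12.
So u[114] = u[0 + ((114-0) mod 12)] = u[6] = 25.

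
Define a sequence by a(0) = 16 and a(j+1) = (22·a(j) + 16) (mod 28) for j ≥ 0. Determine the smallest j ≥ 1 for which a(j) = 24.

4

a(0) = 16,  a(1) = 4,  a(2) = 20,  a(3) = 8,  a(4) = 24,  a(5) = 12,  a(6) = 0,  a(7) = 16.
Since a(7) = a(0) = 16, the sequence is periodic with period 7.
The value 24 first appears (with j ≥ 1) at a(4).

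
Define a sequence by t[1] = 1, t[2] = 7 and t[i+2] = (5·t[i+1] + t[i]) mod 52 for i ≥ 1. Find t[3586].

Computing terms: t[1] = 1, t[2] = 7, t[3] = 36, t[4] = 31, t[5] = 35, t[6] = 50, t[7] = 25, t[8] = 19, t[9] = 16, t[10] = 47, t[11] = 43, t[12] = 2, t[13] = 1, t[14] = 7.
Since (t[13], t[14]) = (t[1], t[2]) = (1, 7) (two consecutive terms determine the rest), the sequence is periodic with period 12.
So t[3586] = t[1 + ((3586-1) mod 12)] = t[10] = 47.

47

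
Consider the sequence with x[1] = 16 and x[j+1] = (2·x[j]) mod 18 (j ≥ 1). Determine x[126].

Computing terms: x[1] = 16; x[2] = 14; x[3] = 10; x[4] = 2; x[5] = 4; x[6] = 8; x[7] = 16.
The sequence repeats with period 6.
(126 - 1) mod 6 = 5, so x[126] = x[6] = 8.

8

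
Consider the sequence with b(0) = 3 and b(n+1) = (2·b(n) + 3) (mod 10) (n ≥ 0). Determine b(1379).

Listing terms: b(0) = 3; b(1) = 9; b(2) = 1; b(3) = 5; b(4) = 3.
The sequence repeats with period 4.
So b(1379) = b(0 + ((1379-0) mod 4)) = b(3) = 5.

5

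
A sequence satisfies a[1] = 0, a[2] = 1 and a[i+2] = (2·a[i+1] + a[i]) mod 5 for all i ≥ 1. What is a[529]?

0

Listing terms: a[1] = 0,  a[2] = 1,  a[3] = 2,  a[4] = 0,  a[5] = 2,  a[6] = 4,  a[7] = 0,  a[8] = 4,  a[9] = 3,  a[10] = 0,  a[11] = 3,  a[12] = 1,  a[13] = 0,  a[14] = 1.
Since (a[13], a[14]) = (a[1], a[2]) = (0, 1) (two consecutive terms determine the rest), the sequence is periodic with period 12.
So a[529] = a[1 + ((529-1) mod 12)] = a[1] = 0.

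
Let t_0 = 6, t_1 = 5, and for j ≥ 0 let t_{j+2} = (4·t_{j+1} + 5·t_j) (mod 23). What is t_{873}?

0

Listing terms: t_0 = 6; t_1 = 5; t_2 = 4; t_3 = 18; t_4 = 0; t_5 = 21; t_6 = 15; t_7 = 4; t_8 = 22; t_9 = 16; t_{10} = 13; t_{11} = 17; t_{12} = 18; t_{13} = 19; t_{14} = 5; t_{15} = 0; t_{16} = 2; t_{17} = 8; t_{18} = 19; t_{19} = 1; t_{20} = 7; t_{21} = 10; t_{22} = 6; t_{23} = 5.
The sequence repeats with period 22.
(873 - 0) mod 22 = 15, so t_{873} = t_{15} = 0.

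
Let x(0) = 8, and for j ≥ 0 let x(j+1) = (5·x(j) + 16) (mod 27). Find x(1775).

20

We have x(0) = 8, x(1) = 2, x(2) = 26, x(3) = 11, x(4) = 17, x(5) = 20, x(6) = 8.
Since x(6) = x(0) = 8, the sequence is periodic with period 6.
So x(1775) = x(0 + ((1775-0) mod 6)) = x(5) = 20.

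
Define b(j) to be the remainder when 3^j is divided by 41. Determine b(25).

3

Listing terms: b(0) = 1, b(1) = 3, b(2) = 9, b(3) = 27, b(4) = 40, b(5) = 38, b(6) = 32, b(7) = 14, b(8) = 1.
The sequence repeats with period 8.
So b(25) = b(0 + ((25-0) mod 8)) = b(1) = 3.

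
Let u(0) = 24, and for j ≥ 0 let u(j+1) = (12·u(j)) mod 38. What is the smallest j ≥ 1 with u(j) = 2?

5

Listing terms: u(0) = 24; u(1) = 22; u(2) = 36; u(3) = 14; u(4) = 16; u(5) = 2; u(6) = 24.
The sequence repeats with period 6.
The value 2 first appears (with j ≥ 1) at u(5).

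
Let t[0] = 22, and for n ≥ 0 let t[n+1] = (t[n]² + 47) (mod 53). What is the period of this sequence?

12

Computing terms: t[0] = 22; t[1] = 1; t[2] = 48; t[3] = 19; t[4] = 37; t[5] = 38; t[6] = 7; t[7] = 43; t[8] = 41; t[9] = 32; t[10] = 11; t[11] = 9; t[12] = 22.
The sequence repeats with period 12.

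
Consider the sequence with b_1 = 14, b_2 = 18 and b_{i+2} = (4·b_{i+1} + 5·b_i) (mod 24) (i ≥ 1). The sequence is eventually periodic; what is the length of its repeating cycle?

b_1 = 14,  b_2 = 18,  b_3 = 22,  b_4 = 10,  b_5 = 6,  b_6 = 2,  b_7 = 14,  b_8 = 18.
Since (b_7, b_8) = (b_1, b_2) = (14, 18) (two consecutive terms determine the rest), the sequence is periodic with period 6.

6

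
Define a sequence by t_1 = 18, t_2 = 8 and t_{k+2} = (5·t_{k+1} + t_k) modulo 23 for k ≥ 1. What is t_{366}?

9

We have t_1 = 18,  t_2 = 8,  t_3 = 12,  t_4 = 22,  t_5 = 7,  t_6 = 11,  t_7 = 16,  t_8 = 22,  t_9 = 11,  t_{10} = 8,  t_{11} = 5,  t_{12} = 10,  t_{13} = 9,  t_{14} = 9,  t_{15} = 8,  t_{16} = 3,  t_{17} = 0,  t_{18} = 3,  t_{19} = 15,  t_{20} = 9,  t_{21} = 14,  t_{22} = 10,  t_{23} = 18,  t_{24} = 8.
The sequence repeats with period 22.
So t_{366} = t_{1 + ((366-1) mod 22)} = t_{14} = 9.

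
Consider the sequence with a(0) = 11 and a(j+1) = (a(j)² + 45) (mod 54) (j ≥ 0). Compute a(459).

Computing terms: a(0) = 11,  a(1) = 4,  a(2) = 7,  a(3) = 40,  a(4) = 25,  a(5) = 22,  a(6) = 43,  a(7) = 4.
Since a(7) = a(1) = 4, the sequence is eventually periodic: after a pre-period of length 1 it cycles with period 6.
For j ≥ 1, a(j) depends only on (j - 1) mod 6. (459 - 1) mod 6 = 2, so a(459) = a(3) = 40.

40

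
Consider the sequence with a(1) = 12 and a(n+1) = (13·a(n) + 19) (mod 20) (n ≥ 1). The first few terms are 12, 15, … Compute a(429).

a(1) = 12,  a(2) = 15,  a(3) = 14,  a(4) = 1,  a(5) = 12.
Since a(5) = a(1) = 12, the sequence is periodic with period 4.
So a(429) = a(1 + ((429-1) mod 4)) = a(1) = 12.

12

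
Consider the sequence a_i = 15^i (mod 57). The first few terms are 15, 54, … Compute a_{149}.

21

Computing terms: a_1 = 15; a_2 = 54; a_3 = 12; a_4 = 9; a_5 = 21; a_6 = 30; a_7 = 51; a_8 = 24; a_9 = 18; a_{10} = 42; a_{11} = 3; a_{12} = 45; a_{13} = 48; a_{14} = 36; a_{15} = 27; a_{16} = 6; a_{17} = 33; a_{18} = 39; a_{19} = 15.
Since a_{19} = a_1 = 15, the sequence is periodic with period 18.
So a_{149} = a_{1 + ((149-1) mod 18)} = a_5 = 21.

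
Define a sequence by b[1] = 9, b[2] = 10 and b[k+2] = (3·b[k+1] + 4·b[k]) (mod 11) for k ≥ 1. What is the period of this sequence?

b[1] = 9,  b[2] = 10,  b[3] = 0,  b[4] = 7,  b[5] = 10,  b[6] = 3,  b[7] = 5,  b[8] = 5,  b[9] = 2,  b[10] = 4,  b[11] = 9,  b[12] = 10.
The sequence repeats with period 10.

10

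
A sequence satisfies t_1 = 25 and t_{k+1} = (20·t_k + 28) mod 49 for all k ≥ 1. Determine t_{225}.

t_1 = 25,  t_2 = 38,  t_3 = 4,  t_4 = 10,  t_5 = 32,  t_6 = 31,  t_7 = 11,  t_8 = 3,  t_9 = 39,  t_{10} = 24,  t_{11} = 18,  t_{12} = 45,  t_{13} = 46,  t_{14} = 17,  t_{15} = 25.
Since t_{15} = t_1 = 25, the sequence is periodic with period 14.
So t_{225} = t_{1 + ((225-1) mod 14)} = t_1 = 25.

25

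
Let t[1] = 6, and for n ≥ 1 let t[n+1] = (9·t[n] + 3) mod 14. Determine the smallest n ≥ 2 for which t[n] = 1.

We have t[1] = 6,  t[2] = 1,  t[3] = 12,  t[4] = 13,  t[5] = 8,  t[6] = 5,  t[7] = 6.
The sequence repeats with period 6.
The value 1 first appears (with n ≥ 2) at t[2].

2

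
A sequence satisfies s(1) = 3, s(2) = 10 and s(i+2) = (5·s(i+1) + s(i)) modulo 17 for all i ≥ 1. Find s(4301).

6

s(1) = 3, s(2) = 10, s(3) = 2, s(4) = 3, s(5) = 0, s(6) = 3, s(7) = 15, s(8) = 10, s(9) = 14, s(10) = 12, s(11) = 6, s(12) = 8, s(13) = 12, s(14) = 0, s(15) = 12, s(16) = 9, s(17) = 6, s(18) = 5, s(19) = 14, s(20) = 7, s(21) = 15, s(22) = 14, s(23) = 0, s(24) = 14, s(25) = 2, s(26) = 7, s(27) = 3, s(28) = 5, s(29) = 11, s(30) = 9, s(31) = 5, s(32) = 0, s(33) = 5, s(34) = 8, s(35) = 11, s(36) = 12, s(37) = 3, s(38) = 10.
The sequence repeats with period 36.
So s(4301) = s(1 + ((4301-1) mod 36)) = s(17) = 6.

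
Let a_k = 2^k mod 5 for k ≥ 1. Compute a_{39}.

3

Listing terms: a_1 = 2; a_2 = 4; a_3 = 3; a_4 = 1; a_5 = 2.
The sequence repeats with period 4.
So a_{39} = a_{1 + ((39-1) mod 4)} = a_3 = 3.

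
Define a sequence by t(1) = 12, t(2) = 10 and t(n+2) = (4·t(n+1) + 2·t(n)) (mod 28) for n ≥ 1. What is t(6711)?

We have t(1) = 12; t(2) = 10; t(3) = 8; t(4) = 24; t(5) = 0; t(6) = 20; t(7) = 24; t(8) = 24; t(9) = 4; t(10) = 8; t(11) = 12; t(12) = 8; t(13) = 0; t(14) = 16; t(15) = 8; t(16) = 8; t(17) = 20; t(18) = 12; t(19) = 4; t(20) = 12; t(21) = 0; t(22) = 24; t(23) = 12; t(24) = 12; t(25) = 16; t(26) = 4; t(27) = 20; t(28) = 4; t(29) = 0; t(30) = 8; t(31) = 4; t(32) = 4; t(33) = 24; t(34) = 20; t(35) = 16; t(36) = 20; t(37) = 0; t(38) = 12; t(39) = 20; t(40) = 20; t(41) = 8; t(42) = 16; t(43) = 24; t(44) = 16; t(45) = 0; t(46) = 4; t(47) = 16; t(48) = 16; t(49) = 12; t(50) = 24; t(51) = 8; t(52) = 24.
Since (t(51), t(52)) = (t(3), t(4)) = (8, 24) (two consecutive terms determine the rest), the sequence is eventually periodic: after a pre-period of length 2 it cycles with period 48.
For n ≥ 3, t(n) depends only on (n - 3) mod 48. (6711 - 3) mod 48 = 36, so t(6711) = t(39) = 20.

20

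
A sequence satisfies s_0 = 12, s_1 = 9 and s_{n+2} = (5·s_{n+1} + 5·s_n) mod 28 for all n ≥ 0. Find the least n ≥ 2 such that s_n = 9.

7

s_0 = 12, s_1 = 9, s_2 = 21, s_3 = 10, s_4 = 15, s_5 = 13, s_6 = 0, s_7 = 9, s_8 = 17, s_9 = 18, s_{10} = 7, s_{11} = 13, s_{12} = 16, s_{13} = 5, s_{14} = 21, s_{15} = 18, s_{16} = 27, s_{17} = 1, s_{18} = 0, s_{19} = 5, s_{20} = 25, s_{21} = 10, s_{22} = 7, s_{23} = 1, s_{24} = 12, s_{25} = 9.
Since (s_{24}, s_{25}) = (s_0, s_1) = (12, 9) (two consecutive terms determine the rest), the sequence is periodic with period 24.
The value 9 first appears (with n ≥ 2) at s_7.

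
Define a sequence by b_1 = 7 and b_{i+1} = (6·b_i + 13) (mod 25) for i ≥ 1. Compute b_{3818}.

13

Computing terms: b_1 = 7; b_2 = 5; b_3 = 18; b_4 = 21; b_5 = 14; b_6 = 22; b_7 = 20; b_8 = 8; b_9 = 11; b_{10} = 4; b_{11} = 12; b_{12} = 10; b_{13} = 23; b_{14} = 1; b_{15} = 19; b_{16} = 2; b_{17} = 0; b_{18} = 13; b_{19} = 16; b_{20} = 9; b_{21} = 17; b_{22} = 15; b_{23} = 3; b_{24} = 6; b_{25} = 24; b_{26} = 7.
The sequence repeats with period 25.
So b_{3818} = b_{1 + ((3818-1) mod 25)} = b_{18} = 13.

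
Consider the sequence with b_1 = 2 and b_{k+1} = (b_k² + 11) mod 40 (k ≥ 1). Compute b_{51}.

Listing terms: b_1 = 2, b_2 = 15, b_3 = 36, b_4 = 27, b_5 = 20, b_6 = 11, b_7 = 12, b_8 = 35, b_9 = 36.
Since b_9 = b_3 = 36, the sequence is eventually periodic: after a pre-period of length 2 it cycles with period 6.
For k ≥ 3, b_k depends only on (k - 3) mod 6. (51 - 3) mod 6 = 0, so b_{51} = b_3 = 36.

36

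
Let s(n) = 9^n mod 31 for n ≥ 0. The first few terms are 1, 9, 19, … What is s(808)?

Listing terms: s(0) = 1; s(1) = 9; s(2) = 19; s(3) = 16; s(4) = 20; s(5) = 25; s(6) = 8; s(7) = 10; s(8) = 28; s(9) = 4; s(10) = 5; s(11) = 14; s(12) = 2; s(13) = 18; s(14) = 7; s(15) = 1.
The sequence repeats with period 15.
(808 - 0) mod 15 = 13, so s(808) = s(13) = 18.

18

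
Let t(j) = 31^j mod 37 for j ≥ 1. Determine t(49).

31

Listing terms: t(1) = 31; t(2) = 36; t(3) = 6; t(4) = 1; t(5) = 31.
Since t(5) = t(1) = 31, the sequence is periodic with period 4.
So t(49) = t(1 + ((49-1) mod 4)) = t(1) = 31.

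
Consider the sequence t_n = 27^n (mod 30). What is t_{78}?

We have t_1 = 27, t_2 = 9, t_3 = 3, t_4 = 21, t_5 = 27.
Since t_5 = t_1 = 27, the sequence is periodic with period 4.
So t_{78} = t_{1 + ((78-1) mod 4)} = t_2 = 9.

9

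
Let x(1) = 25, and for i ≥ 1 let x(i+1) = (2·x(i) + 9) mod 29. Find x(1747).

Computing terms: x(1) = 25, x(2) = 1, x(3) = 11, x(4) = 2, x(5) = 13, x(6) = 6, x(7) = 21, x(8) = 22, x(9) = 24, x(10) = 28, x(11) = 7, x(12) = 23, x(13) = 26, x(14) = 3, x(15) = 15, x(16) = 10, x(17) = 0, x(18) = 9, x(19) = 27, x(20) = 5, x(21) = 19, x(22) = 18, x(23) = 16, x(24) = 12, x(25) = 4, x(26) = 17, x(27) = 14, x(28) = 8, x(29) = 25.
Since x(29) = x(1) = 25, the sequence is periodic with period 28.
So x(1747) = x(1 + ((1747-1) mod 28)) = x(11) = 7.

7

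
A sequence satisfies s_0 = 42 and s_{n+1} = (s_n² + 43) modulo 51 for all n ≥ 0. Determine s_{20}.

17

Listing terms: s_0 = 42, s_1 = 22, s_2 = 17, s_3 = 26, s_4 = 5, s_5 = 17.
Since s_5 = s_2 = 17, the sequence is eventually periodic: after a pre-period of length 2 it cycles with period 3.
For n ≥ 2, s_n depends only on (n - 2) mod 3. (20 - 2) mod 3 = 0, so s_{20} = s_2 = 17.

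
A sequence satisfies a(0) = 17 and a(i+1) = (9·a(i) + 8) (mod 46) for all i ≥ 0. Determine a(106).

Computing terms: a(0) = 17; a(1) = 23; a(2) = 31; a(3) = 11; a(4) = 15; a(5) = 5; a(6) = 7; a(7) = 25; a(8) = 3; a(9) = 35; a(10) = 1; a(11) = 17.
The sequence repeats with period 11.
(106 - 0) mod 11 = 7, so a(106) = a(7) = 25.

25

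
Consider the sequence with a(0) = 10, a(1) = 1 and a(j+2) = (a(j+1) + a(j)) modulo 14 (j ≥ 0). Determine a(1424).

Computing terms: a(0) = 10, a(1) = 1, a(2) = 11, a(3) = 12, a(4) = 9, a(5) = 7, a(6) = 2, a(7) = 9, a(8) = 11, a(9) = 6, a(10) = 3, a(11) = 9, a(12) = 12, a(13) = 7, a(14) = 5, a(15) = 12, a(16) = 3, a(17) = 1, a(18) = 4, a(19) = 5, a(20) = 9, a(21) = 0, a(22) = 9, a(23) = 9, a(24) = 4, a(25) = 13, a(26) = 3, a(27) = 2, a(28) = 5, a(29) = 7, a(30) = 12, a(31) = 5, a(32) = 3, a(33) = 8, a(34) = 11, a(35) = 5, a(36) = 2, a(37) = 7, a(38) = 9, a(39) = 2, a(40) = 11, a(41) = 13, a(42) = 10, a(43) = 9, a(44) = 5, a(45) = 0, a(46) = 5, a(47) = 5, a(48) = 10, a(49) = 1.
The sequence repeats with period 48.
So a(1424) = a(0 + ((1424-0) mod 48)) = a(32) = 3.

3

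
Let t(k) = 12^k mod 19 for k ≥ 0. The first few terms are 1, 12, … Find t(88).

7

We have t(0) = 1; t(1) = 12; t(2) = 11; t(3) = 18; t(4) = 7; t(5) = 8; t(6) = 1.
The sequence repeats with period 6.
So t(88) = t(0 + ((88-0) mod 6)) = t(4) = 7.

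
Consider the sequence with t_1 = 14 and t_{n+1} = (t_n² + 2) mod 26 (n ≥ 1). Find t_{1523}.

Computing terms: t_1 = 14, t_2 = 16, t_3 = 24, t_4 = 6, t_5 = 12, t_6 = 16.
Since t_6 = t_2 = 16, the sequence is eventually periodic: after a pre-period of length 1 it cycles with period 4.
For n ≥ 2, t_n depends only on (n - 2) mod 4. (1523 - 2) mod 4 = 1, so t_{1523} = t_3 = 24.

24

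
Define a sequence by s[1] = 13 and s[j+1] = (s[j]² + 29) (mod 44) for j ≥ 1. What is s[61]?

21

Listing terms: s[1] = 13, s[2] = 22, s[3] = 29, s[4] = 34, s[5] = 41, s[6] = 38, s[7] = 21, s[8] = 30, s[9] = 5, s[10] = 10, s[11] = 41.
Since s[11] = s[5] = 41, the sequence is eventually periodic: after a pre-period of length 4 it cycles with period 6.
For j ≥ 5, s[j] depends only on (j - 5) mod 6. (61 - 5) mod 6 = 2, so s[61] = s[7] = 21.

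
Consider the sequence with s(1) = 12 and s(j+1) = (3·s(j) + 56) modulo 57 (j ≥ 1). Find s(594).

Computing terms: s(1) = 12, s(2) = 35, s(3) = 47, s(4) = 26, s(5) = 20, s(6) = 2, s(7) = 5, s(8) = 14, s(9) = 41, s(10) = 8, s(11) = 23, s(12) = 11, s(13) = 32, s(14) = 38, s(15) = 56, s(16) = 53, s(17) = 44, s(18) = 17, s(19) = 50, s(20) = 35.
Since s(20) = s(2) = 35, the sequence is eventually periodic: after a pre-period of length 1 it cycles with period 18.
For j ≥ 2, s(j) depends only on (j - 2) mod 18. (594 - 2) mod 18 = 16, so s(594) = s(18) = 17.

17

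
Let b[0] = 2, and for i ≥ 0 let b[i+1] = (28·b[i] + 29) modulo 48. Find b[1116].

41

b[0] = 2,  b[1] = 37,  b[2] = 9,  b[3] = 41,  b[4] = 25,  b[5] = 9.
Since b[5] = b[2] = 9, the sequence is eventually periodic: after a pre-period of length 2 it cycles with period 3.
For i ≥ 2, b[i] depends only on (i - 2) mod 3. (1116 - 2) mod 3 = 1, so b[1116] = b[3] = 41.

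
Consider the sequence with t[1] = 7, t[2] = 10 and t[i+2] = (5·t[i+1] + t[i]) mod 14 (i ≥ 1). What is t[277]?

Computing terms: t[1] = 7; t[2] = 10; t[3] = 1; t[4] = 1; t[5] = 6; t[6] = 3; t[7] = 7; t[8] = 10.
Since (t[7], t[8]) = (t[1], t[2]) = (7, 10) (two consecutive terms determine the rest), the sequence is periodic with period 6.
So t[277] = t[1 + ((277-1) mod 6)] = t[1] = 7.

7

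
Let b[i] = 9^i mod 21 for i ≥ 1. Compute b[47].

We have b[1] = 9; b[2] = 18; b[3] = 15; b[4] = 9.
Since b[4] = b[1] = 9, the sequence is periodic with period 3.
(47 - 1) mod 3 = 1, so b[47] = b[2] = 18.

18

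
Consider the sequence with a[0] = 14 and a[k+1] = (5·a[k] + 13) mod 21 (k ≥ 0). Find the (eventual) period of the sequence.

Computing terms: a[0] = 14; a[1] = 20; a[2] = 8; a[3] = 11; a[4] = 5; a[5] = 17; a[6] = 14.
The sequence repeats with period 6.

6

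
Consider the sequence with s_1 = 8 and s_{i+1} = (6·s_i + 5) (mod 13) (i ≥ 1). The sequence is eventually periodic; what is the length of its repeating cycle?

12

s_1 = 8; s_2 = 1; s_3 = 11; s_4 = 6; s_5 = 2; s_6 = 4; s_7 = 3; s_8 = 10; s_9 = 0; s_{10} = 5; s_{11} = 9; s_{12} = 7; s_{13} = 8.
Since s_{13} = s_1 = 8, the sequence is periodic with period 12.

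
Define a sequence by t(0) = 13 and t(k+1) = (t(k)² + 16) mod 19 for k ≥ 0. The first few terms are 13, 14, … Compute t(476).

3

We have t(0) = 13, t(1) = 14, t(2) = 3, t(3) = 6, t(4) = 14.
Since t(4) = t(1) = 14, the sequence is eventually periodic: after a pre-period of length 1 it cycles with period 3.
For k ≥ 1, t(k) depends only on (k - 1) mod 3. (476 - 1) mod 3 = 1, so t(476) = t(2) = 3.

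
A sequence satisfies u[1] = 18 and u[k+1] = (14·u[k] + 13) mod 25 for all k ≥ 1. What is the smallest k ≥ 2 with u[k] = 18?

Listing terms: u[1] = 18, u[2] = 15, u[3] = 23, u[4] = 10, u[5] = 3, u[6] = 5, u[7] = 8, u[8] = 0, u[9] = 13, u[10] = 20, u[11] = 18.
The sequence repeats with period 10.
The value 18 next appears (with k ≥ 2) at u[11].

11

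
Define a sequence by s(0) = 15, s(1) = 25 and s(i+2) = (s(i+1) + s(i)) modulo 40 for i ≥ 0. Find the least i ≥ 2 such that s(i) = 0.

We have s(0) = 15,  s(1) = 25,  s(2) = 0,  s(3) = 25,  s(4) = 25,  s(5) = 10,  s(6) = 35,  s(7) = 5,  s(8) = 0,  s(9) = 5,  s(10) = 5,  s(11) = 10,  s(12) = 15,  s(13) = 25.
Since (s(12), s(13)) = (s(0), s(1)) = (15, 25) (two consecutive terms determine the rest), the sequence is periodic with period 12.
The value 0 first appears (with i ≥ 2) at s(2).

2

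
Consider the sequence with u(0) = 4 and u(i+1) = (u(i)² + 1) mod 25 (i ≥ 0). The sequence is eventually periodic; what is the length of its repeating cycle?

3

Listing terms: u(0) = 4, u(1) = 17, u(2) = 15, u(3) = 1, u(4) = 2, u(5) = 5, u(6) = 1.
Since u(6) = u(3) = 1, the sequence is eventually periodic: after a pre-period of length 3 it cycles with period 3.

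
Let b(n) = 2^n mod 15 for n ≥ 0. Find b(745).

Computing terms: b(0) = 1,  b(1) = 2,  b(2) = 4,  b(3) = 8,  b(4) = 1.
The sequence repeats with period 4.
So b(745) = b(0 + ((745-0) mod 4)) = b(1) = 2.

2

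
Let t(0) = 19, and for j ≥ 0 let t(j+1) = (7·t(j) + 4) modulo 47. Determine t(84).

27

Listing terms: t(0) = 19; t(1) = 43; t(2) = 23; t(3) = 24; t(4) = 31; t(5) = 33; t(6) = 0; t(7) = 4; t(8) = 32; t(9) = 40; t(10) = 2; t(11) = 18; t(12) = 36; t(13) = 21; t(14) = 10; t(15) = 27; t(16) = 5; t(17) = 39; t(18) = 42; t(19) = 16; t(20) = 22; t(21) = 17; t(22) = 29; t(23) = 19.
The sequence repeats with period 23.
(84 - 0) mod 23 = 15, so t(84) = t(15) = 27.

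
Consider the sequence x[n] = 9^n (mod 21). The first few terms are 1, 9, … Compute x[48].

15

Listing terms: x[0] = 1,  x[1] = 9,  x[2] = 18,  x[3] = 15,  x[4] = 9.
Since x[4] = x[1] = 9, the sequence is eventually periodic: after a pre-period of length 1 it cycles with period 3.
For n ≥ 1, x[n] depends only on (n - 1) mod 3. (48 - 1) mod 3 = 2, so x[48] = x[3] = 15.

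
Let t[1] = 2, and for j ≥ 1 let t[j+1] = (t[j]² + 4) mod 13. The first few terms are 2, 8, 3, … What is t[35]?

Computing terms: t[1] = 2, t[2] = 8, t[3] = 3, t[4] = 0, t[5] = 4, t[6] = 7, t[7] = 1, t[8] = 5, t[9] = 3.
Since t[9] = t[3] = 3, the sequence is eventually periodic: after a pre-period of length 2 it cycles with period 6.
For j ≥ 3, t[j] depends only on (j - 3) mod 6. (35 - 3) mod 6 = 2, so t[35] = t[5] = 4.

4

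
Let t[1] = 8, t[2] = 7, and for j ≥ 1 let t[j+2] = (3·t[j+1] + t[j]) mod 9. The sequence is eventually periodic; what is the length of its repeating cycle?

Listing terms: t[1] = 8, t[2] = 7, t[3] = 2, t[4] = 4, t[5] = 5, t[6] = 1, t[7] = 8, t[8] = 7.
The sequence repeats with period 6.

6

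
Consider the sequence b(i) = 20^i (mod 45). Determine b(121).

We have b(0) = 1,  b(1) = 20,  b(2) = 40,  b(3) = 35,  b(4) = 25,  b(5) = 5,  b(6) = 10,  b(7) = 20.
Since b(7) = b(1) = 20, the sequence is eventually periodic: after a pre-period of length 1 it cycles with period 6.
For i ≥ 1, b(i) depends only on (i - 1) mod 6. (121 - 1) mod 6 = 0, so b(121) = b(1) = 20.

20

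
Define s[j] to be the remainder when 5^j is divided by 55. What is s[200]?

Computing terms: s[1] = 5; s[2] = 25; s[3] = 15; s[4] = 20; s[5] = 45; s[6] = 5.
Since s[6] = s[1] = 5, the sequence is periodic with period 5.
So s[200] = s[1 + ((200-1) mod 5)] = s[5] = 45.

45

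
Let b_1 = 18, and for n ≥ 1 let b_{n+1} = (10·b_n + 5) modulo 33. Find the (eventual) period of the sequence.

6

We have b_1 = 18; b_2 = 20; b_3 = 7; b_4 = 9; b_5 = 29; b_6 = 31; b_7 = 18.
The sequence repeats with period 6.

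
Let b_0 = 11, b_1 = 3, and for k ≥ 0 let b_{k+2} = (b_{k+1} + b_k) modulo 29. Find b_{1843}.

b_0 = 11,  b_1 = 3,  b_2 = 14,  b_3 = 17,  b_4 = 2,  b_5 = 19,  b_6 = 21,  b_7 = 11,  b_8 = 3.
Since (b_7, b_8) = (b_0, b_1) = (11, 3) (two consecutive terms determine the rest), the sequence is periodic with period 7.
So b_{1843} = b_{0 + ((1843-0) mod 7)} = b_2 = 14.

14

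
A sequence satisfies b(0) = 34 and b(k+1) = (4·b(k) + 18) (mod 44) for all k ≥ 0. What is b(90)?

Computing terms: b(0) = 34,  b(1) = 22,  b(2) = 18,  b(3) = 2,  b(4) = 26,  b(5) = 34.
The sequence repeats with period 5.
So b(90) = b(0 + ((90-0) mod 5)) = b(0) = 34.

34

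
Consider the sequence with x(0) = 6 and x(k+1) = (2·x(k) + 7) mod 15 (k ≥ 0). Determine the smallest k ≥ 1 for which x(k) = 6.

4

x(0) = 6,  x(1) = 4,  x(2) = 0,  x(3) = 7,  x(4) = 6.
Since x(4) = x(0) = 6, the sequence is periodic with period 4.
The value 6 next appears (with k ≥ 1) at x(4).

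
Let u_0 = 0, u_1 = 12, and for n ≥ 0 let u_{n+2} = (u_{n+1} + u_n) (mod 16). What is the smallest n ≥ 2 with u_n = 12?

2

Computing terms: u_0 = 0, u_1 = 12, u_2 = 12, u_3 = 8, u_4 = 4, u_5 = 12, u_6 = 0, u_7 = 12.
Since (u_6, u_7) = (u_0, u_1) = (0, 12) (two consecutive terms determine the rest), the sequence is periodic with period 6.
The value 12 first appears (with n ≥ 2) at u_2.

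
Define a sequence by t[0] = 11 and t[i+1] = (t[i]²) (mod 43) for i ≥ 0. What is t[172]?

35

t[0] = 11, t[1] = 35, t[2] = 21, t[3] = 11.
Since t[3] = t[0] = 11, the sequence is periodic with period 3.
(172 - 0) mod 3 = 1, so t[172] = t[1] = 35.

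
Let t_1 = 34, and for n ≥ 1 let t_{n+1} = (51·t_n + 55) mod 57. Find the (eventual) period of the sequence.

Computing terms: t_1 = 34,  t_2 = 22,  t_3 = 37,  t_4 = 4,  t_5 = 31,  t_6 = 40,  t_7 = 43,  t_8 = 25,  t_9 = 19,  t_{10} = 55,  t_{11} = 10,  t_{12} = 52,  t_{13} = 28,  t_{14} = 1,  t_{15} = 49,  t_{16} = 46,  t_{17} = 7,  t_{18} = 13,  t_{19} = 34.
Since t_{19} = t_1 = 34, the sequence is periodic with period 18.

18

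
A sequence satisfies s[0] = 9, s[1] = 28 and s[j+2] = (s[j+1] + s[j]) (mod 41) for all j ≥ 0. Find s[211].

35

Listing terms: s[0] = 9,  s[1] = 28,  s[2] = 37,  s[3] = 24,  s[4] = 20,  s[5] = 3,  s[6] = 23,  s[7] = 26,  s[8] = 8,  s[9] = 34,  s[10] = 1,  s[11] = 35,  s[12] = 36,  s[13] = 30,  s[14] = 25,  s[15] = 14,  s[16] = 39,  s[17] = 12,  s[18] = 10,  s[19] = 22,  s[20] = 32,  s[21] = 13,  s[22] = 4,  s[23] = 17,  s[24] = 21,  s[25] = 38,  s[26] = 18,  s[27] = 15,  s[28] = 33,  s[29] = 7,  s[30] = 40,  s[31] = 6,  s[32] = 5,  s[33] = 11,  s[34] = 16,  s[35] = 27,  s[36] = 2,  s[37] = 29,  s[38] = 31,  s[39] = 19,  s[40] = 9,  s[41] = 28.
Since (s[40], s[41]) = (s[0], s[1]) = (9, 28) (two consecutive terms determine the rest), the sequence is periodic with period 40.
(211 - 0) mod 40 = 11, so s[211] = s[11] = 35.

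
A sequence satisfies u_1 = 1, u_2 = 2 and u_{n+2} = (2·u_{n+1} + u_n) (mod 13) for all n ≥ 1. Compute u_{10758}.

Computing terms: u_1 = 1,  u_2 = 2,  u_3 = 5,  u_4 = 12,  u_5 = 3,  u_6 = 5,  u_7 = 0,  u_8 = 5,  u_9 = 10,  u_{10} = 12,  u_{11} = 8,  u_{12} = 2,  u_{13} = 12,  u_{14} = 0,  u_{15} = 12,  u_{16} = 11,  u_{17} = 8,  u_{18} = 1,  u_{19} = 10,  u_{20} = 8,  u_{21} = 0,  u_{22} = 8,  u_{23} = 3,  u_{24} = 1,  u_{25} = 5,  u_{26} = 11,  u_{27} = 1,  u_{28} = 0,  u_{29} = 1,  u_{30} = 2.
The sequence repeats with period 28.
(10758 - 1) mod 28 = 5, so u_{10758} = u_6 = 5.

5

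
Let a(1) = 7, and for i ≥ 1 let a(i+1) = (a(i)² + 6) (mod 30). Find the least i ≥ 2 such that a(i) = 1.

We have a(1) = 7, a(2) = 25, a(3) = 1, a(4) = 7.
The sequence repeats with period 3.
The value 1 first appears (with i ≥ 2) at a(3).

3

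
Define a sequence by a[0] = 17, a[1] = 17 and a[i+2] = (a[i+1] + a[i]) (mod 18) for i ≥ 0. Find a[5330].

a[0] = 17, a[1] = 17, a[2] = 16, a[3] = 15, a[4] = 13, a[5] = 10, a[6] = 5, a[7] = 15, a[8] = 2, a[9] = 17, a[10] = 1, a[11] = 0, a[12] = 1, a[13] = 1, a[14] = 2, a[15] = 3, a[16] = 5, a[17] = 8, a[18] = 13, a[19] = 3, a[20] = 16, a[21] = 1, a[22] = 17, a[23] = 0, a[24] = 17, a[25] = 17.
The sequence repeats with period 24.
(5330 - 0) mod 24 = 2, so a[5330] = a[2] = 16.

16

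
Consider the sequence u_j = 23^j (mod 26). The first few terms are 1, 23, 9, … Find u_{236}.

9

Computing terms: u_0 = 1; u_1 = 23; u_2 = 9; u_3 = 25; u_4 = 3; u_5 = 17; u_6 = 1.
Since u_6 = u_0 = 1, the sequence is periodic with period 6.
(236 - 0) mod 6 = 2, so u_{236} = u_2 = 9.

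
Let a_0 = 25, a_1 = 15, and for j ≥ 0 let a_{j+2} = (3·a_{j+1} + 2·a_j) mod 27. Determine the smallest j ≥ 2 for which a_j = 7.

Computing terms: a_0 = 25,  a_1 = 15,  a_2 = 14,  a_3 = 18,  a_4 = 1,  a_5 = 12,  a_6 = 11,  a_7 = 3,  a_8 = 4,  a_9 = 18,  a_{10} = 8,  a_{11} = 6,  a_{12} = 7,  a_{13} = 6,  a_{14} = 5,  a_{15} = 0,  a_{16} = 10,  a_{17} = 3,  a_{18} = 2,  a_{19} = 12,  a_{20} = 13,  a_{21} = 9,  a_{22} = 26,  a_{23} = 15,  a_{24} = 16,  a_{25} = 24,  a_{26} = 23,  a_{27} = 9,  a_{28} = 19,  a_{29} = 21,  a_{30} = 20,  a_{31} = 21,  a_{32} = 22,  a_{33} = 0,  a_{34} = 17,  a_{35} = 24,  a_{36} = 25,  a_{37} = 15.
The sequence repeats with period 36.
The value 7 first appears (with j ≥ 2) at a_{12}.

12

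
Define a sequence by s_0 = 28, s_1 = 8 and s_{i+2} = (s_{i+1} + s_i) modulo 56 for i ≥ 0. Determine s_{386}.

s_0 = 28, s_1 = 8, s_2 = 36, s_3 = 44, s_4 = 24, s_5 = 12, s_6 = 36, s_7 = 48, s_8 = 28, s_9 = 20, s_{10} = 48, s_{11} = 12, s_{12} = 4, s_{13} = 16, s_{14} = 20, s_{15} = 36, s_{16} = 0, s_{17} = 36, s_{18} = 36, s_{19} = 16, s_{20} = 52, s_{21} = 12, s_{22} = 8, s_{23} = 20, s_{24} = 28, s_{25} = 48, s_{26} = 20, s_{27} = 12, s_{28} = 32, s_{29} = 44, s_{30} = 20, s_{31} = 8, s_{32} = 28, s_{33} = 36, s_{34} = 8, s_{35} = 44, s_{36} = 52, s_{37} = 40, s_{38} = 36, s_{39} = 20, s_{40} = 0, s_{41} = 20, s_{42} = 20, s_{43} = 40, s_{44} = 4, s_{45} = 44, s_{46} = 48, s_{47} = 36, s_{48} = 28, s_{49} = 8.
Since (s_{48}, s_{49}) = (s_0, s_1) = (28, 8) (two consecutive terms determine the rest), the sequence is periodic with period 48.
So s_{386} = s_{0 + ((386-0) mod 48)} = s_2 = 36.

36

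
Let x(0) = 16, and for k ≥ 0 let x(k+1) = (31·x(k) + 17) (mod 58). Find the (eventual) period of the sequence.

28

We have x(0) = 16; x(1) = 49; x(2) = 28; x(3) = 15; x(4) = 18; x(5) = 53; x(6) = 36; x(7) = 31; x(8) = 50; x(9) = 1; x(10) = 48; x(11) = 55; x(12) = 40; x(13) = 39; x(14) = 8; x(15) = 33; x(16) = 54; x(17) = 9; x(18) = 6; x(19) = 29; x(20) = 46; x(21) = 51; x(22) = 32; x(23) = 23; x(24) = 34; x(25) = 27; x(26) = 42; x(27) = 43; x(28) = 16.
Since x(28) = x(0) = 16, the sequence is periodic with period 28.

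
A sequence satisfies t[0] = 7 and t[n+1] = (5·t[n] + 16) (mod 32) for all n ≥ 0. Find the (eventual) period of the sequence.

8

Computing terms: t[0] = 7,  t[1] = 19,  t[2] = 15,  t[3] = 27,  t[4] = 23,  t[5] = 3,  t[6] = 31,  t[7] = 11,  t[8] = 7.
The sequence repeats with period 8.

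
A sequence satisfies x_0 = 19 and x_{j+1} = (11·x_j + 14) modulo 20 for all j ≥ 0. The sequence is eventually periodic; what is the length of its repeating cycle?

Computing terms: x_0 = 19,  x_1 = 3,  x_2 = 7,  x_3 = 11,  x_4 = 15,  x_5 = 19.
The sequence repeats with period 5.

5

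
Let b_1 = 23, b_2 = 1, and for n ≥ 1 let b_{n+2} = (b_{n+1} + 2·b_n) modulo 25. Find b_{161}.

Computing terms: b_1 = 23; b_2 = 1; b_3 = 22; b_4 = 24; b_5 = 18; b_6 = 16; b_7 = 2; b_8 = 9; b_9 = 13; b_{10} = 6; b_{11} = 7; b_{12} = 19; b_{13} = 8; b_{14} = 21; b_{15} = 12; b_{16} = 4; b_{17} = 3; b_{18} = 11; b_{19} = 17; b_{20} = 14; b_{21} = 23; b_{22} = 1.
The sequence repeats with period 20.
So b_{161} = b_{1 + ((161-1) mod 20)} = b_1 = 23.

23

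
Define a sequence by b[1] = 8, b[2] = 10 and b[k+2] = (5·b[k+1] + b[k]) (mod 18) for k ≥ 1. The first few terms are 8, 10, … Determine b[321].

We have b[1] = 8,  b[2] = 10,  b[3] = 4,  b[4] = 12,  b[5] = 10,  b[6] = 8,  b[7] = 14,  b[8] = 6,  b[9] = 8,  b[10] = 10.
The sequence repeats with period 8.
So b[321] = b[1 + ((321-1) mod 8)] = b[1] = 8.

8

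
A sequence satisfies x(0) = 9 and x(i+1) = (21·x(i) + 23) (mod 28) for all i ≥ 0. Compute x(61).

16

Listing terms: x(0) = 9; x(1) = 16; x(2) = 23; x(3) = 2; x(4) = 9.
The sequence repeats with period 4.
So x(61) = x(0 + ((61-0) mod 4)) = x(1) = 16.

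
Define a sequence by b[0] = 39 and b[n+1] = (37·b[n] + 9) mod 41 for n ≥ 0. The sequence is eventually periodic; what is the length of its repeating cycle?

Computing terms: b[0] = 39, b[1] = 17, b[2] = 23, b[3] = 40, b[4] = 13, b[5] = 39.
The sequence repeats with period 5.

5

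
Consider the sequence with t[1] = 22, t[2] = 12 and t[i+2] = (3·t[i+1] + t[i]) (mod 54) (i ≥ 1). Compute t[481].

22

Listing terms: t[1] = 22,  t[2] = 12,  t[3] = 4,  t[4] = 24,  t[5] = 22,  t[6] = 36,  t[7] = 22,  t[8] = 48,  t[9] = 4,  t[10] = 6,  t[11] = 22,  t[12] = 18,  t[13] = 22,  t[14] = 30,  t[15] = 4,  t[16] = 42,  t[17] = 22,  t[18] = 0,  t[19] = 22,  t[20] = 12.
Since (t[19], t[20]) = (t[1], t[2]) = (22, 12) (two consecutive terms determine the rest), the sequence is periodic with period 18.
So t[481] = t[1 + ((481-1) mod 18)] = t[13] = 22.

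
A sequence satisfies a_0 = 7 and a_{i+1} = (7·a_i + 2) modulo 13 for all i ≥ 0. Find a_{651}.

a_0 = 7; a_1 = 12; a_2 = 8; a_3 = 6; a_4 = 5; a_5 = 11; a_6 = 1; a_7 = 9; a_8 = 0; a_9 = 2; a_{10} = 3; a_{11} = 10; a_{12} = 7.
The sequence repeats with period 12.
(651 - 0) mod 12 = 3, so a_{651} = a_3 = 6.

6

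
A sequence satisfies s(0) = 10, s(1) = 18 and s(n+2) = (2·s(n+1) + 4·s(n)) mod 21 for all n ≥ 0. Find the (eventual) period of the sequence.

Computing terms: s(0) = 10; s(1) = 18; s(2) = 13; s(3) = 14; s(4) = 17; s(5) = 6; s(6) = 17; s(7) = 16; s(8) = 16; s(9) = 12; s(10) = 4; s(11) = 14; s(12) = 2; s(13) = 18; s(14) = 2; s(15) = 13; s(16) = 13; s(17) = 15; s(18) = 19; s(19) = 14; s(20) = 20; s(21) = 12; s(22) = 20; s(23) = 4; s(24) = 4; s(25) = 3; s(26) = 1; s(27) = 14; s(28) = 11; s(29) = 15; s(30) = 11; s(31) = 19; s(32) = 19; s(33) = 9; s(34) = 10; s(35) = 14; s(36) = 5; s(37) = 3; s(38) = 5; s(39) = 1; s(40) = 1; s(41) = 6; s(42) = 16; s(43) = 14; s(44) = 8; s(45) = 9; s(46) = 8; s(47) = 10; s(48) = 10; s(49) = 18.
The sequence repeats with period 48.

48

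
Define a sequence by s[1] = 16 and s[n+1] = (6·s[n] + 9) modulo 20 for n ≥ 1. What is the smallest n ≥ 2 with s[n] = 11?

We have s[1] = 16, s[2] = 5, s[3] = 19, s[4] = 3, s[5] = 7, s[6] = 11, s[7] = 15, s[8] = 19.
Since s[8] = s[3] = 19, the sequence is eventually periodic: after a pre-period of length 2 it cycles with period 5.
The value 11 first appears (with n ≥ 2) at s[6].

6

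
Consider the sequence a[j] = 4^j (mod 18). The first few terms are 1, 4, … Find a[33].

10

a[0] = 1; a[1] = 4; a[2] = 16; a[3] = 10; a[4] = 4.
Since a[4] = a[1] = 4, the sequence is eventually periodic: after a pre-period of length 1 it cycles with period 3.
For j ≥ 1, a[j] depends only on (j - 1) mod 3. (33 - 1) mod 3 = 2, so a[33] = a[3] = 10.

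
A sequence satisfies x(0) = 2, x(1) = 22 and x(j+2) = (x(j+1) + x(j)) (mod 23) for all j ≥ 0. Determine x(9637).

We have x(0) = 2; x(1) = 22; x(2) = 1; x(3) = 0; x(4) = 1; x(5) = 1; x(6) = 2; x(7) = 3; x(8) = 5; x(9) = 8; x(10) = 13; x(11) = 21; x(12) = 11; x(13) = 9; x(14) = 20; x(15) = 6; x(16) = 3; x(17) = 9; x(18) = 12; x(19) = 21; x(20) = 10; x(21) = 8; x(22) = 18; x(23) = 3; x(24) = 21; x(25) = 1; x(26) = 22; x(27) = 0; x(28) = 22; x(29) = 22; x(30) = 21; x(31) = 20; x(32) = 18; x(33) = 15; x(34) = 10; x(35) = 2; x(36) = 12; x(37) = 14; x(38) = 3; x(39) = 17; x(40) = 20; x(41) = 14; x(42) = 11; x(43) = 2; x(44) = 13; x(45) = 15; x(46) = 5; x(47) = 20; x(48) = 2; x(49) = 22.
The sequence repeats with period 48.
(9637 - 0) mod 48 = 37, so x(9637) = x(37) = 14.

14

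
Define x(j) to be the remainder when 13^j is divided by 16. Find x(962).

Computing terms: x(1) = 13, x(2) = 9, x(3) = 5, x(4) = 1, x(5) = 13.
The sequence repeats with period 4.
So x(962) = x(1 + ((962-1) mod 4)) = x(2) = 9.

9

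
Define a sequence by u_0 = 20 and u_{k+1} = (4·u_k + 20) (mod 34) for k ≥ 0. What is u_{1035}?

Computing terms: u_0 = 20; u_1 = 32; u_2 = 12; u_3 = 0; u_4 = 20.
The sequence repeats with period 4.
(1035 - 0) mod 4 = 3, so u_{1035} = u_3 = 0.

0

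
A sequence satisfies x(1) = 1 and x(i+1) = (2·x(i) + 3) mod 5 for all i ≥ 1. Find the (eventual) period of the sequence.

4

x(1) = 1, x(2) = 0, x(3) = 3, x(4) = 4, x(5) = 1.
The sequence repeats with period 4.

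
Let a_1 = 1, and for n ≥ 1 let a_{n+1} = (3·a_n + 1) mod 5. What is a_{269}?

1

We have a_1 = 1,  a_2 = 4,  a_3 = 3,  a_4 = 0,  a_5 = 1.
The sequence repeats with period 4.
So a_{269} = a_{1 + ((269-1) mod 4)} = a_1 = 1.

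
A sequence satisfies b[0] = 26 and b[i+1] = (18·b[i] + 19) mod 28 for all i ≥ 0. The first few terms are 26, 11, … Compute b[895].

b[0] = 26; b[1] = 11; b[2] = 21; b[3] = 5; b[4] = 25; b[5] = 21.
Since b[5] = b[2] = 21, the sequence is eventually periodic: after a pre-period of length 2 it cycles with period 3.
For i ≥ 2, b[i] depends only on (i - 2) mod 3. (895 - 2) mod 3 = 2, so b[895] = b[4] = 25.

25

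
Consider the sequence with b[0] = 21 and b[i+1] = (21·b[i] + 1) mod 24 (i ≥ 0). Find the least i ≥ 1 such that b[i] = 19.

2

Computing terms: b[0] = 21; b[1] = 10; b[2] = 19; b[3] = 16; b[4] = 1; b[5] = 22; b[6] = 7; b[7] = 4; b[8] = 13; b[9] = 10.
Since b[9] = b[1] = 10, the sequence is eventually periodic: after a pre-period of length 1 it cycles with period 8.
The value 19 first appears (with i ≥ 1) at b[2].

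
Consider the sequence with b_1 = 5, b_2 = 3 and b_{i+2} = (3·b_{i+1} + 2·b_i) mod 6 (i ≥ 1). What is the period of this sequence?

b_1 = 5, b_2 = 3, b_3 = 1, b_4 = 3, b_5 = 5, b_6 = 3.
The sequence repeats with period 4.

4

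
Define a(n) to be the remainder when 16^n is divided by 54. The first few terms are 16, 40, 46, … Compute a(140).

We have a(1) = 16, a(2) = 40, a(3) = 46, a(4) = 34, a(5) = 4, a(6) = 10, a(7) = 52, a(8) = 22, a(9) = 28, a(10) = 16.
The sequence repeats with period 9.
(140 - 1) mod 9 = 4, so a(140) = a(5) = 4.

4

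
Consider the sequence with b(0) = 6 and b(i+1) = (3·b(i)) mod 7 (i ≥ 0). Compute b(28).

3

b(0) = 6; b(1) = 4; b(2) = 5; b(3) = 1; b(4) = 3; b(5) = 2; b(6) = 6.
The sequence repeats with period 6.
So b(28) = b(0 + ((28-0) mod 6)) = b(4) = 3.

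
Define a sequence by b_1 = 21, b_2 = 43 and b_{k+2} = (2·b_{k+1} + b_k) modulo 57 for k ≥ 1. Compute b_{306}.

40

We have b_1 = 21, b_2 = 43, b_3 = 50, b_4 = 29, b_5 = 51, b_6 = 17, b_7 = 28, b_8 = 16, b_9 = 3, b_{10} = 22, b_{11} = 47, b_{12} = 2, b_{13} = 51, b_{14} = 47, b_{15} = 31, b_{16} = 52, b_{17} = 21, b_{18} = 37, b_{19} = 38, b_{20} = 56, b_{21} = 36, b_{22} = 14, b_{23} = 7, b_{24} = 28, b_{25} = 6, b_{26} = 40, b_{27} = 29, b_{28} = 41, b_{29} = 54, b_{30} = 35, b_{31} = 10, b_{32} = 55, b_{33} = 6, b_{34} = 10, b_{35} = 26, b_{36} = 5, b_{37} = 36, b_{38} = 20, b_{39} = 19, b_{40} = 1, b_{41} = 21, b_{42} = 43.
The sequence repeats with period 40.
(306 - 1) mod 40 = 25, so b_{306} = b_{26} = 40.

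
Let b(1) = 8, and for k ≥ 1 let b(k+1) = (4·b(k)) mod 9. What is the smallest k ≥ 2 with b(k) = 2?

Computing terms: b(1) = 8; b(2) = 5; b(3) = 2; b(4) = 8.
The sequence repeats with period 3.
The value 2 first appears (with k ≥ 2) at b(3).

3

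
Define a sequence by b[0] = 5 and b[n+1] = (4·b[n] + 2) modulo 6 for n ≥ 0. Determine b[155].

0

Listing terms: b[0] = 5,  b[1] = 4,  b[2] = 0,  b[3] = 2,  b[4] = 4.
Since b[4] = b[1] = 4, the sequence is eventually periodic: after a pre-period of length 1 it cycles with period 3.
For n ≥ 1, b[n] depends only on (n - 1) mod 3. (155 - 1) mod 3 = 1, so b[155] = b[2] = 0.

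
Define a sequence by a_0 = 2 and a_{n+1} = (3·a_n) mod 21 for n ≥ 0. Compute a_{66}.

9

a_0 = 2; a_1 = 6; a_2 = 18; a_3 = 12; a_4 = 15; a_5 = 3; a_6 = 9; a_7 = 6.
Since a_7 = a_1 = 6, the sequence is eventually periodic: after a pre-period of length 1 it cycles with period 6.
For n ≥ 1, a_n depends only on (n - 1) mod 6. (66 - 1) mod 6 = 5, so a_{66} = a_6 = 9.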